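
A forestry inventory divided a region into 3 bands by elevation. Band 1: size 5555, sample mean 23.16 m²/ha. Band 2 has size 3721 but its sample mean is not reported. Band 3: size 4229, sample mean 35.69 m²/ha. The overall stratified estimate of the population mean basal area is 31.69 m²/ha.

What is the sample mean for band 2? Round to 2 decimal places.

39.88

N = 5555 + 3721 + 4229 = 13505.
Overall total = μ·N = 31.69·13505 = 427973.45.
Subtract the known strata: 5555·23.16 + 4229·35.69 = 279586.81.
Remaining total for band 2: 427973.45 − 279586.81 = 148386.64.
Divide by its size: 148386.64 / 3721 = 39.8782... → 39.88.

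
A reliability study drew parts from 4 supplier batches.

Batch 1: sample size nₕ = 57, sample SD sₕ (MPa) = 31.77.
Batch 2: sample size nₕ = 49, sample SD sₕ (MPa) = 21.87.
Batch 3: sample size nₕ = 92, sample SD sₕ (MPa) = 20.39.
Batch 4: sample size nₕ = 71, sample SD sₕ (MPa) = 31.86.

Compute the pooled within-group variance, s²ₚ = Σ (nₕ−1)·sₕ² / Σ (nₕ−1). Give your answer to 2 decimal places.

710.82

Degrees of freedom: 56 + 48 + 91 + 70 = 265.
Σ(nₕ−1)sₕ² = 56·1009.3329 + 48·478.2969 + 91·415.7521 + 70·1015.0596 = 188368.5067.
s²ₚ = 188368.5067 / 265 = 710.8246... → 710.82.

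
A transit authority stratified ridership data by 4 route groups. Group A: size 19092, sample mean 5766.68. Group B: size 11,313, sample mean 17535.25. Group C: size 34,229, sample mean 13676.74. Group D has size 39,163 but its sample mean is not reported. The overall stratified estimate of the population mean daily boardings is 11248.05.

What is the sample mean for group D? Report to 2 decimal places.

N = 19092 + 11313 + 34229 + 39163 = 103797.
Overall total = μ·N = 11248.05·103797 = 1167513845.85.
Subtract the known strata: 19092·5766.68 + 11313·17535.25 + 34229·13676.74 = 776614871.27.
Remaining total for group D: 1167513845.85 − 776614871.27 = 390898974.58.
Divide by its size: 390898974.58 / 39163 = 9981.3338... → 9981.33.

9981.33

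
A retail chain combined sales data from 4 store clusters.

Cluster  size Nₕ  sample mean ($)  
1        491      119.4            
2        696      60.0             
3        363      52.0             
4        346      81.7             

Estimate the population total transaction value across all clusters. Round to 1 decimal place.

1: 491·119.4 = 58625.4
2: 696·60.0 = 41760
3: 363·52.0 = 18876
4: 346·81.7 = 28268.2
τ̂ = Σ Nₕx̄ₕ = 147529.6.

147529.6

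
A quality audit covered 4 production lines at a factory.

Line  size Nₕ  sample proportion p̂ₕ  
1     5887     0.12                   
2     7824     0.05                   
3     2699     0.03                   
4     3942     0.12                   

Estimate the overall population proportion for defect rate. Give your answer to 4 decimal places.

Wₕ = Nₕ/N with N = 20352: 0.2893, 0.3844, 0.1326, 0.1937.
p̂_st = 0.2893·0.12 + 0.3844·0.05 + 0.1326·0.03 + 0.1937·0.12 ≈ 0.081154... → 0.0812.

0.0812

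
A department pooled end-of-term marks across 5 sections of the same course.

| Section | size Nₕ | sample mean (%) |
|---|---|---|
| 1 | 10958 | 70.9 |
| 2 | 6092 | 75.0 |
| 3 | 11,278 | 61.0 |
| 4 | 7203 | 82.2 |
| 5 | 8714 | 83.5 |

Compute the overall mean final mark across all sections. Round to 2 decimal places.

73.26

N = 10958 + 6092 + 11278 + 7203 + 8714 = 44245.
The stratified mean weights each stratum mean by its population share Nₕ/N.
Σ Nₕx̄ₕ = 10958·70.9 + 6092·75.0 + 11278·61.0 + 7203·82.2 + 8714·83.5 = 776922.2 + 456900 + 687958 + 592086.6 + 727619 = 3241485.8.
Divide by N: 3241485.8 / 44245 = 73.2622... → 73.26.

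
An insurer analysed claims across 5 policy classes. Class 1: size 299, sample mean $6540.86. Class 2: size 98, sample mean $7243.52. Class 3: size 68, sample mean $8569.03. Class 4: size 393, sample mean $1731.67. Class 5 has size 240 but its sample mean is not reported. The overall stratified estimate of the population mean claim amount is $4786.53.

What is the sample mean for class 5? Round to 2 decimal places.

N = 299 + 98 + 68 + 393 + 240 = 1098.
Overall total = μ·N = 4786.53·1098 = 5255609.94.
Subtract the known strata: 299·6540.86 + 98·7243.52 + 68·8569.03 + 393·1731.67 = 3928822.45.
Remaining total for class 5: 5255609.94 − 3928822.45 = 1326787.49.
Divide by its size: 1326787.49 / 240 = 5528.2812... → 5528.28.

5528.28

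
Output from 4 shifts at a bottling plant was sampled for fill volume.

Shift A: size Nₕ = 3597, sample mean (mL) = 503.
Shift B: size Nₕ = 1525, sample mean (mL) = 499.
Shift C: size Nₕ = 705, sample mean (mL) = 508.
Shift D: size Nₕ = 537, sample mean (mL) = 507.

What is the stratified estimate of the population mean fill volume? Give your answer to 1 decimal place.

x̄_st = (Σ Nₕx̄ₕ) / (Σ Nₕ) = (3597·503 + 1525·499 + 705·508 + 537·507) / 6364
= 3200665 / 6364 = 502.933... → 502.9.

502.9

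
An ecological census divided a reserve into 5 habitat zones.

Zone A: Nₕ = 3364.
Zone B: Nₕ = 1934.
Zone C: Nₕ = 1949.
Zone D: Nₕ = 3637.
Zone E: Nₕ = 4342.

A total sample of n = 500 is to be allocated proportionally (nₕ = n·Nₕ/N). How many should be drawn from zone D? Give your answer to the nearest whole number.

119

Share of zone D = 3637/15226 = 0.23887.
Allocate 500 × 0.23887 = 119.434... → 119.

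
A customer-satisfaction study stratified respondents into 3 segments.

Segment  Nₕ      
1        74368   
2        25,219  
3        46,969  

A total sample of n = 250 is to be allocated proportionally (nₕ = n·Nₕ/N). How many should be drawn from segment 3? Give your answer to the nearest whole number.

N = 74368 + 25219 + 46969 = 146556.
n_3 = 250·46969/146556 = 80.121... → 80.

80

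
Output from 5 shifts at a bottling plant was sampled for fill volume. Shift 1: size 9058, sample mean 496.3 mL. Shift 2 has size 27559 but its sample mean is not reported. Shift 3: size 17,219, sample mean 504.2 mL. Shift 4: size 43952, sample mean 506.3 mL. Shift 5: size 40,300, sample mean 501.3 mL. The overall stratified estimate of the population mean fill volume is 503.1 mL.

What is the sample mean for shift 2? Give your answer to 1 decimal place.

Σ Nₕx̄ₕ = N·μ, so 27559·x̄_2 = 138088·503.1 − (9058·496.3 + 17219·504.2 + 43952·506.3 + 40300·501.3).
= 69472072.8 − 55632592.8 = 13839480.
x̄_2 = 13839480 / 27559 = 502.176... → 502.2.

502.2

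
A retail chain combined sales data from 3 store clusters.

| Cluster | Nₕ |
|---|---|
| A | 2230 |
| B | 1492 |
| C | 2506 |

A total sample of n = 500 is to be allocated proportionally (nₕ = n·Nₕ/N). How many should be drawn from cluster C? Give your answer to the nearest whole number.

201

N = 2230 + 1492 + 2506 = 6228.
n_C = 500·2506/6228 = 201.188... → 201.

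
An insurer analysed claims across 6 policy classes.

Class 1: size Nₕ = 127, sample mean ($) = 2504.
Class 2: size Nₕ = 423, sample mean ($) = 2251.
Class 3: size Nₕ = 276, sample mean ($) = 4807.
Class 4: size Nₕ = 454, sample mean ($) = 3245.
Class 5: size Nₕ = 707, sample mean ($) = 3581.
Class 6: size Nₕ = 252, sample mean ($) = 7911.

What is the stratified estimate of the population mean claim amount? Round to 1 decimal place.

N = 127 + 423 + 276 + 454 + 707 + 252 = 2239.
The stratified mean weights each stratum mean by its population share Nₕ/N.
Σ Nₕx̄ₕ = 127·2504 + 423·2251 + 276·4807 + 454·3245 + 707·3581 + 252·7911 = 318008 + 952173 + 1326732 + 1473230 + 2531767 + 1993572 = 8595482.
Divide by N: 8595482 / 2239 = 3838.983... → 3839.0.

3839.0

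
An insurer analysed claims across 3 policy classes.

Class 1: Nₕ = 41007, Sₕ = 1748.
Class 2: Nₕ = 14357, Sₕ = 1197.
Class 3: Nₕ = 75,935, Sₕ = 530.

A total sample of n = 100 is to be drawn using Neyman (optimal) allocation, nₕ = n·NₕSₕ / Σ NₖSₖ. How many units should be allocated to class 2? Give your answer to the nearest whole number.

Σ NₕSₕ = 41007·1748 + 14357·1197 + 75935·530 = 129111115.
Share for 2: 17185329/129111115 = 0.13310.
n_2 = 100 × 0.13310 = 13.310... → 13.

13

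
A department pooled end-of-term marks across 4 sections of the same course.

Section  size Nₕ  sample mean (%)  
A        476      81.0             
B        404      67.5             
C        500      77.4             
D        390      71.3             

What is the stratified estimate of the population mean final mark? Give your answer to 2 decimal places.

N = 476 + 404 + 500 + 390 = 1770.
The stratified mean weights each stratum mean by its population share Nₕ/N.
Σ Nₕx̄ₕ = 476·81.0 + 404·67.5 + 500·77.4 + 390·71.3 = 38556 + 27270 + 38700 + 27807 = 132333.
Divide by N: 132333 / 1770 = 74.7644... → 74.76.

74.76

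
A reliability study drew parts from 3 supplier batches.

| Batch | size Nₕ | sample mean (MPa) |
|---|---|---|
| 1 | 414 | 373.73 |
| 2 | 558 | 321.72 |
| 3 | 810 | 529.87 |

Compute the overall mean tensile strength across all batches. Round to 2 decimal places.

428.42

N = 1782; weights Wₕ = Nₕ/N = (0.2323, 0.3131, 0.4545).
x̄_st = Σ Wₕ·x̄ₕ = 0.2323·373.73 + 0.3131·321.72 + 0.4545·529.87 ≈ 428.4168...
→ 428.42.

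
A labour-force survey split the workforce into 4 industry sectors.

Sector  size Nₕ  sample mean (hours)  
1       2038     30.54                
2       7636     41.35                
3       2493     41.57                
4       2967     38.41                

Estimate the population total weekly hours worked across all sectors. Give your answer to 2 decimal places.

Population total = Σ Nₕ·x̄ₕ (each stratum's size times its mean).
2038·30.54 + 7636·41.35 + 2493·41.57 + 2967·38.41 = 62240.52 + 315748.6 + 103634.01 + 113962.47 = 595585.60.

595585.60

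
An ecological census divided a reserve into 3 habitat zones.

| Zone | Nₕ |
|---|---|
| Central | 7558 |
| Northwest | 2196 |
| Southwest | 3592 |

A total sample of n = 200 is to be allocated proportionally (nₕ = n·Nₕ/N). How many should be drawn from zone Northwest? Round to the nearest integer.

33

N = 7558 + 2196 + 3592 = 13346.
n_Northwest = 200·2196/13346 = 32.909... → 33.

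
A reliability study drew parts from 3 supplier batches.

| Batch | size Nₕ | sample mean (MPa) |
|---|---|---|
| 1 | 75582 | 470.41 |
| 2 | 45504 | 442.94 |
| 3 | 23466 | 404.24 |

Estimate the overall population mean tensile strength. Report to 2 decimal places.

N = 144552; weights Wₕ = Nₕ/N = (0.5229, 0.3148, 0.1623).
x̄_st = Σ Wₕ·x̄ₕ = 0.5229·470.41 + 0.3148·442.94 + 0.1623·404.24 ≈ 451.0209...
→ 451.02.

451.02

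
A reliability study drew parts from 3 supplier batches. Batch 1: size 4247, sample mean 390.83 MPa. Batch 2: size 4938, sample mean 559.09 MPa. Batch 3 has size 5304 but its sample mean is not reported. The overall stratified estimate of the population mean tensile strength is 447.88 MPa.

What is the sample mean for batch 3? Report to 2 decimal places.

390.02

Σ Nₕx̄ₕ = N·μ, so 5304·x̄_3 = 14489·447.88 − (4247·390.83 + 4938·559.09).
= 6489333.32 − 4420641.43 = 2068691.89.
x̄_3 = 2068691.89 / 5304 = 390.0249... → 390.02.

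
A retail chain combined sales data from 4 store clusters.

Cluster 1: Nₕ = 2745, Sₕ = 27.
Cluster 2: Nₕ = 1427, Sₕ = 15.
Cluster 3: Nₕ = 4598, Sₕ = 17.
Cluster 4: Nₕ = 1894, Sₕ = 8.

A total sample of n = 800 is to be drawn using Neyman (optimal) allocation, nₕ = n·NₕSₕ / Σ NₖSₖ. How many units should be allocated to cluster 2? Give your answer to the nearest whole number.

Σ NₕSₕ = 2745·27 + 1427·15 + 4598·17 + 1894·8 = 188838.
Share for 2: 21405/188838 = 0.11335.
n_2 = 800 × 0.11335 = 90.681... → 91.

91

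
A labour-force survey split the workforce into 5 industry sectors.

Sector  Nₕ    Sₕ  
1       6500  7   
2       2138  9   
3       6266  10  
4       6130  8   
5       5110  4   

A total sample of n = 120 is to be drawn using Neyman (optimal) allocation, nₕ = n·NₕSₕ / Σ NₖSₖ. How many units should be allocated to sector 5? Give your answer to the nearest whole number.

12

Σ NₕSₕ = 6500·7 + 2138·9 + 6266·10 + 6130·8 + 5110·4 = 196882.
Share for 5: 20440/196882 = 0.10382.
n_5 = 120 × 0.10382 = 12.458... → 12.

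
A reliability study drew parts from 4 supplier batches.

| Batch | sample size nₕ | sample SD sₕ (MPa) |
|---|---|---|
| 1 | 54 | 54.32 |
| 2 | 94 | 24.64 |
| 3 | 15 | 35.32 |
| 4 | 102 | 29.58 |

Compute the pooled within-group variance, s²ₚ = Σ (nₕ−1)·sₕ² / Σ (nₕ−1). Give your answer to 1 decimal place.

1221.0

Degrees of freedom: 53 + 93 + 14 + 101 = 261.
Σ(nₕ−1)sₕ² = 53·2950.6624 + 93·607.1296 + 14·1247.5024 + 101·874.9764 = 318685.81.
s²ₚ = 318685.81 / 261 = 1221.018... → 1221.0.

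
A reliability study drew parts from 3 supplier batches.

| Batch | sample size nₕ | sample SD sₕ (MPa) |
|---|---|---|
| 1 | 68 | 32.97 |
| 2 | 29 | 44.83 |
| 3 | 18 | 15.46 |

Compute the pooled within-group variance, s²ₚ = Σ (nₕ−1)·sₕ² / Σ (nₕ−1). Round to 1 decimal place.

1189.0

1: (68−1)·32.97² = 67·1087.0209 = 72830.4003
2: (29−1)·44.83² = 28·2009.7289 = 56272.4092
3: (18−1)·15.46² = 17·239.0116 = 4063.1972
Numerator = 133166.0067; denominator = Σ(nₕ−1) = 112.
s²ₚ = 133166.0067/112 = 1188.982... → 1189.0.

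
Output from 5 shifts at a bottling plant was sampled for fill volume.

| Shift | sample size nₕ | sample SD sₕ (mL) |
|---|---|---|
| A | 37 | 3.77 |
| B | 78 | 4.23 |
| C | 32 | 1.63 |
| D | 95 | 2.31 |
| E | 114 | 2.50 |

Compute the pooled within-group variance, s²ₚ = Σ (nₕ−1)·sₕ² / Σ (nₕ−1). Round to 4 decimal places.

9.0588

A: (37−1)·3.77² = 36·14.2129 = 511.6644
B: (78−1)·4.23² = 77·17.8929 = 1377.7533
C: (32−1)·1.63² = 31·2.6569 = 82.3639
D: (95−1)·2.31² = 94·5.3361 = 501.5934
E: (114−1)·2.50² = 113·6.25 = 706.25
Numerator = 3179.625; denominator = Σ(nₕ−1) = 351.
s²ₚ = 3179.625/351 = 9.058761... → 9.0588.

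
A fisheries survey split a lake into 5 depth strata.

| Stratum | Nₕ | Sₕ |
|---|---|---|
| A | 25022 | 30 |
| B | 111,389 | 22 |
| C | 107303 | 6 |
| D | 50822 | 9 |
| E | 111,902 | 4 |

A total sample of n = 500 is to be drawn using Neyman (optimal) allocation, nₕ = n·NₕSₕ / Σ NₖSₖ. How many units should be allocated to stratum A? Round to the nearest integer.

79

A: NₕSₕ = 25022·30 = 750660
B: NₕSₕ = 111389·22 = 2450558
C: NₕSₕ = 107303·6 = 643818
D: NₕSₕ = 50822·9 = 457398
E: NₕSₕ = 111902·4 = 447608
Σ NₕSₕ = 4750042.
n_A = 500·750660/4750042 = 79.016... → 79.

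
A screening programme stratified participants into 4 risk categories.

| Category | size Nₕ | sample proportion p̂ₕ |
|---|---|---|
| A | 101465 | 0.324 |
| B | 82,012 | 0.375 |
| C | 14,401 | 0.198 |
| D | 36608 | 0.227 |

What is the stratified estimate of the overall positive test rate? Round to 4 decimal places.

N = 101465 + 82012 + 14401 + 36608 = 234486.
Overall proportion = Σ (Nₕ/N)·p̂ₕ.
Σ Nₕp̂ₕ = 32874.66 + 30754.5 + 2851.398 + 8310.016 = 74790.574.
74790.574 / 234486 = 0.318955... → 0.3190.

0.3190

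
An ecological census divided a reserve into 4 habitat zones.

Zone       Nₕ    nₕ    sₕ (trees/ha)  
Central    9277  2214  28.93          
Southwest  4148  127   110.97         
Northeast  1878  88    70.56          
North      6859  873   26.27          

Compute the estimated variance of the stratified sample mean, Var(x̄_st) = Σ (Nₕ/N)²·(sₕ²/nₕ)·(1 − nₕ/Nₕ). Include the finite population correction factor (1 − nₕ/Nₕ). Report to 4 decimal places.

3.7965

N = 22162; Wₕ = Nₕ/N.
zone Central: (9277/22162)²·28.93²/2214·(1 − 2214/9277) = 0.0504311
zone Southwest: (4148/22162)²·110.97²/127·(1 − 127/4148) = 3.2927774
zone Northeast: (1878/22162)²·70.56²/88·(1 − 88/1878) = 0.3872266
zone North: (6859/22162)²·26.27²/873·(1 − 873/6859) = 0.0660824
Sum = 3.7965174 → 3.7965.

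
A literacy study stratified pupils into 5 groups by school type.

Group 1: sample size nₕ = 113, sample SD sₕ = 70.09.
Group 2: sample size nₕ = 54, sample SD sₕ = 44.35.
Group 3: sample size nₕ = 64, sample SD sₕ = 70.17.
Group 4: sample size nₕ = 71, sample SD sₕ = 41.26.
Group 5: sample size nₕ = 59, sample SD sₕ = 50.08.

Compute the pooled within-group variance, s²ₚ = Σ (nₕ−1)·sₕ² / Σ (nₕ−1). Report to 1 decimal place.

3453.1

Degrees of freedom: 112 + 53 + 63 + 70 + 58 = 356.
Σ(nₕ−1)sₕ² = 112·4912.6081 + 53·1966.9225 + 63·4923.8289 + 70·1702.3876 + 58·2508.0064 = 1229291.7236.
s²ₚ = 1229291.7236 / 356 = 3453.067... → 3453.1.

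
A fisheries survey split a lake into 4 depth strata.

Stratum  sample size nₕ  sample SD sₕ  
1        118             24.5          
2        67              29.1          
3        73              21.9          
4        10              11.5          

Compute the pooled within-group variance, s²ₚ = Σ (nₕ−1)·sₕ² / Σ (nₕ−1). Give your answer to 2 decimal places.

613.03

Degrees of freedom: 117 + 66 + 72 + 9 = 264.
Σ(nₕ−1)sₕ² = 117·600.25 + 66·846.81 + 72·479.61 + 9·132.25 = 161840.88.
s²ₚ = 161840.88 / 264 = 613.0336... → 613.03.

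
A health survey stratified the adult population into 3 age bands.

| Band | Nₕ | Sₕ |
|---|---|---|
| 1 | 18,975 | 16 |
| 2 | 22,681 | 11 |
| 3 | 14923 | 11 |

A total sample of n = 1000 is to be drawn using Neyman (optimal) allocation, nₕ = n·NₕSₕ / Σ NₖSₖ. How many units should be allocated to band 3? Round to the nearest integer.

229

Σ NₕSₕ = 18975·16 + 22681·11 + 14923·11 = 717244.
Share for 3: 164153/717244 = 0.22887.
n_3 = 1000 × 0.22887 = 228.866... → 229.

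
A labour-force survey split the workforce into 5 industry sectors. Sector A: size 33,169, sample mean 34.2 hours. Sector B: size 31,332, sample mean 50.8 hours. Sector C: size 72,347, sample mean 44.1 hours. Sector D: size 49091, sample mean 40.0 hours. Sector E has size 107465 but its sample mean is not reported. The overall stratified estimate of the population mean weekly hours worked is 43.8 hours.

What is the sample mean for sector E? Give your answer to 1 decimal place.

Σ Nₕx̄ₕ = N·μ, so 107465·x̄_E = 293404·43.8 − (33169·34.2 + 31332·50.8 + 72347·44.1 + 49091·40.0).
= 12851095.2 − 7880188.1 = 4970907.1.
x̄_E = 4970907.1 / 107465 = 46.256... → 46.3.

46.3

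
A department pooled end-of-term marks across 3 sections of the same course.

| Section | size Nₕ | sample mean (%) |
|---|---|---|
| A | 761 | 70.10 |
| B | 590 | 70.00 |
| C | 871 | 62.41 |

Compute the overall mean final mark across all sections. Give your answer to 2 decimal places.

x̄_st = (Σ Nₕx̄ₕ) / (Σ Nₕ) = (761·70.10 + 590·70.00 + 871·62.41) / 2222
= 149005.21 / 2222 = 67.0591... → 67.06.

67.06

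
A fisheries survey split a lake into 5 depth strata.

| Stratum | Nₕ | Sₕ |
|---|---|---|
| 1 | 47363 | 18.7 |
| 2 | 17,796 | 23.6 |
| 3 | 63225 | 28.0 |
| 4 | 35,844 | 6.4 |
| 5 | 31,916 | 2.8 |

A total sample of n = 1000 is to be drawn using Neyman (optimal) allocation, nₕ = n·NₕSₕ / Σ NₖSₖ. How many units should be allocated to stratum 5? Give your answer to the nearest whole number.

26

Σ NₕSₕ = 47363·18.7 + 17796·23.6 + 63225·28.0 + 35844·6.4 + 31916·2.8 = 3394740.1.
Share for 5: 89364.8/3394740.1 = 0.02632.
n_5 = 1000 × 0.02632 = 26.324... → 26.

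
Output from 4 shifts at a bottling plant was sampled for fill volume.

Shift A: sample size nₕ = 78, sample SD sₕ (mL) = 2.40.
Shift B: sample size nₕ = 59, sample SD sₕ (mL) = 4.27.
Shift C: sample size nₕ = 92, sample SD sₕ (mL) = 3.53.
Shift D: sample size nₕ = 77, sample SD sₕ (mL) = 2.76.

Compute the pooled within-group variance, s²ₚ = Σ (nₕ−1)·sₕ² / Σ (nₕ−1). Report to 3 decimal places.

A: (78−1)·2.40² = 77·5.76 = 443.52
B: (59−1)·4.27² = 58·18.2329 = 1057.5082
C: (92−1)·3.53² = 91·12.4609 = 1133.9419
D: (77−1)·2.76² = 76·7.6176 = 578.9376
Numerator = 3213.9077; denominator = Σ(nₕ−1) = 302.
s²ₚ = 3213.9077/302 = 10.64208... → 10.642.

10.642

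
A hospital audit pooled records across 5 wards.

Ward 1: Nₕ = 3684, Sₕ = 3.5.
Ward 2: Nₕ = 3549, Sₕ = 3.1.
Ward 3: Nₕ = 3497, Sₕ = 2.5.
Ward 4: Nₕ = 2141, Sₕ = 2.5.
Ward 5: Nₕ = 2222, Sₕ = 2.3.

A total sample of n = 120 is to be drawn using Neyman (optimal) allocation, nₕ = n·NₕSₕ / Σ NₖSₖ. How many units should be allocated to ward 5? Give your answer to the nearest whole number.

14

1: NₕSₕ = 3684·3.5 = 12894
2: NₕSₕ = 3549·3.1 = 11001.9
3: NₕSₕ = 3497·2.5 = 8742.5
4: NₕSₕ = 2141·2.5 = 5352.5
5: NₕSₕ = 2222·2.3 = 5110.6
Σ NₕSₕ = 43101.5.
n_5 = 120·5110.6/43101.5 = 14.229... → 14.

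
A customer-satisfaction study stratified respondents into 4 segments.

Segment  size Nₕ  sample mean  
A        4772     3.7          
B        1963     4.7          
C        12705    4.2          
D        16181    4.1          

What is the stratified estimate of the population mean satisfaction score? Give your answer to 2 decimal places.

N = 4772 + 1963 + 12705 + 16181 = 35621.
Weight each subgroup mean by Nₕ/N and sum.
Σ Nₕx̄ₕ = 4772·3.7 + 1963·4.7 + 12705·4.2 + 16181·4.1 = 17656.4 + 9226.1 + 53361 + 66342.1 = 146585.6.
Divide by N: 146585.6 / 35621 = 4.1151... → 4.12.

4.12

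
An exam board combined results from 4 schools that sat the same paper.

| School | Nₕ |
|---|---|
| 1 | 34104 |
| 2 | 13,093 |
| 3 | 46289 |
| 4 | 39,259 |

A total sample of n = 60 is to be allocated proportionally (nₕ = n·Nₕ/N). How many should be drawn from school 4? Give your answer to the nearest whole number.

18

Share of school 4 = 39259/132745 = 0.29575.
Allocate 60 × 0.29575 = 17.745... → 18.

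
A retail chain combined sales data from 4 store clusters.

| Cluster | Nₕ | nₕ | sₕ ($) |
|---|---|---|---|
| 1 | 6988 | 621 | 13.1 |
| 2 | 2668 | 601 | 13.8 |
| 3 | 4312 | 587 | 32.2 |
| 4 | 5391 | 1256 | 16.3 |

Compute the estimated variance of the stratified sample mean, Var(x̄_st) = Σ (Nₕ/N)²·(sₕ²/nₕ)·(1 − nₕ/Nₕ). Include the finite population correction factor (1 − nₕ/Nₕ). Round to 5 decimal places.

0.12576

N = 19359. Term for each stratum: Wₕ²sₕ²/nₕ·(1−nₕ/Nₕ).
Var(x̄_st) = 0.03280748 + 0.00466277 + 0.07570295 + 0.01258243 = 0.12575564 → 0.12576.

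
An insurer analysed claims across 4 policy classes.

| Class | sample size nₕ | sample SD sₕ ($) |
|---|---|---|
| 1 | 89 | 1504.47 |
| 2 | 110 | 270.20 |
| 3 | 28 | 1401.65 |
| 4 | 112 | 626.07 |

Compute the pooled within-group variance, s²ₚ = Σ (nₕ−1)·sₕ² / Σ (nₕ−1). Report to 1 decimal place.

906544.8

Degrees of freedom: 88 + 109 + 27 + 111 = 335.
Σ(nₕ−1)sₕ² = 88·2263429.9809 + 109·73008.04 + 27·1964622.7225 + 111·391963.6449 = 303692492.7706.
s²ₚ = 303692492.7706 / 335 = 906544.755... → 906544.8.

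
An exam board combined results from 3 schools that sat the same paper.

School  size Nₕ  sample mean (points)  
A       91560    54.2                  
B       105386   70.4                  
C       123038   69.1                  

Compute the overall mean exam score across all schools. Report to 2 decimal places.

65.26

x̄_st = (Σ Nₕx̄ₕ) / (Σ Nₕ) = (91560·54.2 + 105386·70.4 + 123038·69.1) / 319984
= 20883652.2 / 319984 = 65.2647... → 65.26.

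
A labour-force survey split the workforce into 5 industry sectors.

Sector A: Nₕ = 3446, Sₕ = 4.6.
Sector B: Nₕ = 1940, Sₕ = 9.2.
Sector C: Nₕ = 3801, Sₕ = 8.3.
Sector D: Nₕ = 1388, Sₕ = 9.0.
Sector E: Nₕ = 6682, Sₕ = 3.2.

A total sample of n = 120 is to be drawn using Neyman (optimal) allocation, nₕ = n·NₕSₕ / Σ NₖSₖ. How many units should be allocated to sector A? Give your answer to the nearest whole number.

A: NₕSₕ = 3446·4.6 = 15851.6
B: NₕSₕ = 1940·9.2 = 17848
C: NₕSₕ = 3801·8.3 = 31548.3
D: NₕSₕ = 1388·9.0 = 12492
E: NₕSₕ = 6682·3.2 = 21382.4
Σ NₕSₕ = 99122.3.
n_A = 120·15851.6/99122.3 = 19.190... → 19.

19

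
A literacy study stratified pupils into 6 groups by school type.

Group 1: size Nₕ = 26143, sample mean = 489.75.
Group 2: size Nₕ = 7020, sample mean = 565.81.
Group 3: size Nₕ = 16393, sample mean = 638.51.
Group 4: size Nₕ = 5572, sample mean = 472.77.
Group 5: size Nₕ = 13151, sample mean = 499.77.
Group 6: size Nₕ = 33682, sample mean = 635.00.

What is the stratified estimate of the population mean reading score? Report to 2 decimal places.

567.25

N = 101961; weights Wₕ = Nₕ/N = (0.2564, 0.0688, 0.1608, 0.0546, 0.1290, 0.3303).
x̄_st = Σ Wₕ·x̄ₕ = 0.2564·489.75 + 0.0688·565.81 + 0.1608·638.51 + 0.0546·472.77 + 0.1290·499.77 + 0.3303·635.00 ≈ 567.2506...
→ 567.25.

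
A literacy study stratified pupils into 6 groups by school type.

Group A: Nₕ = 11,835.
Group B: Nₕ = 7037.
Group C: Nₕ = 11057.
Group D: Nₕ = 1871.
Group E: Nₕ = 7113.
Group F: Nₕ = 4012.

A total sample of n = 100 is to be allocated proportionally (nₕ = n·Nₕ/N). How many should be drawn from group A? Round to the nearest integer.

28

N = 11835 + 7037 + 11057 + 1871 + 7113 + 4012 = 42925.
n_A = 100·11835/42925 = 27.571... → 28.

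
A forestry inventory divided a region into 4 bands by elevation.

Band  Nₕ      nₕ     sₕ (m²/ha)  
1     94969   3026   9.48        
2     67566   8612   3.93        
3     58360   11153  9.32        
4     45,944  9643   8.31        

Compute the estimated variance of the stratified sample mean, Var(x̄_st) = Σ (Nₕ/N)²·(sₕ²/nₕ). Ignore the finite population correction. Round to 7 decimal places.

N = 266839. Term for each stratum: Wₕ²sₕ²/nₕ.
Var(x̄_st) = 0.0037619487 + 0.0001149844 + 0.0003725393 + 0.0002122995 = 0.0044617719 → 0.0044618.

0.0044618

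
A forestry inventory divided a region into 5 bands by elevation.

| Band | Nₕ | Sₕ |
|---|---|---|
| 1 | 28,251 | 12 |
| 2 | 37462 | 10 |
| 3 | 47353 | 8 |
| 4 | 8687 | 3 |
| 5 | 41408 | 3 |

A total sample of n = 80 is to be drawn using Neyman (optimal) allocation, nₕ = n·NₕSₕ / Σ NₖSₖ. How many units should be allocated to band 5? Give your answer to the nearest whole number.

Σ NₕSₕ = 28251·12 + 37462·10 + 47353·8 + 8687·3 + 41408·3 = 1242741.
Share for 5: 124224/1242741 = 0.09996.
n_5 = 80 × 0.09996 = 7.997... → 8.

8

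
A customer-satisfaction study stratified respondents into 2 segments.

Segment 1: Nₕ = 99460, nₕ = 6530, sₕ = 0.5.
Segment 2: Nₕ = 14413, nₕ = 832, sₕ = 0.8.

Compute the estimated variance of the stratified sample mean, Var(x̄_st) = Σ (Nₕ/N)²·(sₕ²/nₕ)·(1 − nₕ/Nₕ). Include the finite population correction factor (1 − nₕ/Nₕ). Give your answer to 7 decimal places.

N = 113873; Wₕ = Nₕ/N.
segment 1: (99460/113873)²·0.5²/6530·(1 − 6530/99460) = 0.0000272891
segment 2: (14413/113873)²·0.8²/832·(1 − 832/14413) = 0.0000116118
Sum = 0.0000389010 → 0.0000389.

0.0000389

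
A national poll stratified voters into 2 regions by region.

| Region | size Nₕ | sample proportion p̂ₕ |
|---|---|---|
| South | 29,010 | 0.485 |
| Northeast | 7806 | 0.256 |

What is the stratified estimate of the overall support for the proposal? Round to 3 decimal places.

Wₕ = Nₕ/N with N = 36816: 0.7880, 0.2120.
p̂_st = 0.7880·0.485 + 0.2120·0.256 ≈ 0.43645... → 0.436.

0.436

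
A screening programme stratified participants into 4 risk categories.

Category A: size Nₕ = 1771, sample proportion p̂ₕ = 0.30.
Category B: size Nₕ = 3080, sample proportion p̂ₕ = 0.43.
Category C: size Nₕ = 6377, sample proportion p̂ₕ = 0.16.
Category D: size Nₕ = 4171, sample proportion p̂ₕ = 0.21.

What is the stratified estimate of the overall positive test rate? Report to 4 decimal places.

0.2436

Wₕ = Nₕ/N with N = 15399: 0.1150, 0.2000, 0.4141, 0.2709.
p̂_st = 0.1150·0.30 + 0.2000·0.43 + 0.4141·0.16 + 0.2709·0.21 ≈ 0.243648... → 0.2436.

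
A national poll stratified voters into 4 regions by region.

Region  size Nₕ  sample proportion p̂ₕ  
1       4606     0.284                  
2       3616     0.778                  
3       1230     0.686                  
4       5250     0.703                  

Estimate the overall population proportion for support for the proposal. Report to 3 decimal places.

0.589

N = 4606 + 3616 + 1230 + 5250 = 14702.
Overall proportion = Σ (Nₕ/N)·p̂ₕ.
Σ Nₕp̂ₕ = 1308.104 + 2813.248 + 843.78 + 3690.75 = 8655.882.
8655.882 / 14702 = 0.58876... → 0.589.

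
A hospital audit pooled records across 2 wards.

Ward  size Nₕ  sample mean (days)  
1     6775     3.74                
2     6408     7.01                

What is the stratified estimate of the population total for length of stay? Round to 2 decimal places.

70258.58

Estimate total by summing Nₕ·x̄ₕ over strata.
6775·3.74 + 6408·7.01 = 25338.5 + 44920.08 = 70258.58.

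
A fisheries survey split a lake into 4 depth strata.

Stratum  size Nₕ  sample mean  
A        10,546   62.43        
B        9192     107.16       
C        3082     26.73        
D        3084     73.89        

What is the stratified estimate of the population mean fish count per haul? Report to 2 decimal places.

75.42

N = 10546 + 9192 + 3082 + 3084 = 25904.
The stratified mean weights each stratum mean by its population share Nₕ/N.
Σ Nₕx̄ₕ = 10546·62.43 + 9192·107.16 + 3082·26.73 + 3084·73.89 = 658386.78 + 985014.72 + 82381.86 + 227876.76 = 1953660.12.
Divide by N: 1953660.12 / 25904 = 75.4192... → 75.42.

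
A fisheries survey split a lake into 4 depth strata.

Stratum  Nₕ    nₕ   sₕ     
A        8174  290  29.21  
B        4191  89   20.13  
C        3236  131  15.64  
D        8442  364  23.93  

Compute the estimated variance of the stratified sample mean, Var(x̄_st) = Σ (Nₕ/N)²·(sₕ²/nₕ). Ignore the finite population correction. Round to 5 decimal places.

N = 24043. Term for each stratum: Wₕ²sₕ²/nₕ.
Var(x̄_st) = 0.34006119 + 0.13834248 + 0.03382532 + 0.19395340 = 0.70618239 → 0.70618.

0.70618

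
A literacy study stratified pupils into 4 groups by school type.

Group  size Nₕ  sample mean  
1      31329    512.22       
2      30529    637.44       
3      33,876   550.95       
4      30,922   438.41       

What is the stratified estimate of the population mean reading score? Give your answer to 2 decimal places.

534.74

N = 126656; weights Wₕ = Nₕ/N = (0.2474, 0.2410, 0.2675, 0.2441).
x̄_st = Σ Wₕ·x̄ₕ = 0.2474·512.22 + 0.2410·637.44 + 0.2675·550.95 + 0.2441·438.41 ≈ 534.7417...
→ 534.74.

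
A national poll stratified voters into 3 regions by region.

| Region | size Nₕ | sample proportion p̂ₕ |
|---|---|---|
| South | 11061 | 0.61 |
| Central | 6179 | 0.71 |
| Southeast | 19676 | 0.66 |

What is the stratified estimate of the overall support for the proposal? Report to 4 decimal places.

0.6534

N = 11061 + 6179 + 19676 = 36916.
Overall proportion = Σ (Nₕ/N)·p̂ₕ.
Σ Nₕp̂ₕ = 6747.21 + 4387.09 + 12986.16 = 24120.46.
24120.46 / 36916 = 0.653388... → 0.6534.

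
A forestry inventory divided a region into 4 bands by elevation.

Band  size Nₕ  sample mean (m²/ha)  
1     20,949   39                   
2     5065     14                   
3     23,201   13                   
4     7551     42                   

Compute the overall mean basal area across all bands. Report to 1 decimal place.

26.5

N = 56766; weights Wₕ = Nₕ/N = (0.3690, 0.0892, 0.4087, 0.1330).
x̄_st = Σ Wₕ·x̄ₕ = 0.3690·39 + 0.0892·14 + 0.4087·13 + 0.1330·42 ≈ 26.542...
→ 26.5.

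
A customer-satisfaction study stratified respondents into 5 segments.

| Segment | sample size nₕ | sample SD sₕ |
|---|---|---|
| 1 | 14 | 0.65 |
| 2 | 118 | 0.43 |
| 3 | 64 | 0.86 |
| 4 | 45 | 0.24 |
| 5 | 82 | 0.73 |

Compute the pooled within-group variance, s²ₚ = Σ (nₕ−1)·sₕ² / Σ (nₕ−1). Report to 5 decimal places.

Degrees of freedom: 13 + 117 + 63 + 44 + 81 = 318.
Σ(nₕ−1)sₕ² = 13·0.4225 + 117·0.1849 + 63·0.7396 + 44·0.0576 + 81·0.5329 = 119.4199.
s²ₚ = 119.4199 / 318 = 0.3755343... → 0.37553.

0.37553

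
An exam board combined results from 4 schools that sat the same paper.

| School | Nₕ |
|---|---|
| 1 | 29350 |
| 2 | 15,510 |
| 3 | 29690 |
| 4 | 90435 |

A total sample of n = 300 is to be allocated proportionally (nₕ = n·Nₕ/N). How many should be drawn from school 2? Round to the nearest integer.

Share of school 2 = 15510/164985 = 0.09401.
Allocate 300 × 0.09401 = 28.203... → 28.

28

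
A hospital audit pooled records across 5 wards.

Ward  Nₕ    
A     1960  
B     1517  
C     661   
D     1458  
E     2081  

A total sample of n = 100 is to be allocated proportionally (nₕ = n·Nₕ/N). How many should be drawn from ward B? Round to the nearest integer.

20

Share of ward B = 1517/7677 = 0.19760.
Allocate 100 × 0.19760 = 19.760... → 20.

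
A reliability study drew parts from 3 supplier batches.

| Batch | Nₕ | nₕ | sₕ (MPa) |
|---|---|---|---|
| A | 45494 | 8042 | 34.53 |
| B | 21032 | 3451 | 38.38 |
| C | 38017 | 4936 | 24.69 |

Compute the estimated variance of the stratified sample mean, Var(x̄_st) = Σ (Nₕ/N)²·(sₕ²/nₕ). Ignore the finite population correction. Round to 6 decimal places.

0.061684

N = 104543. Term for each stratum: Wₕ²sₕ²/nₕ.
Var(x̄_st) = 0.028076788 + 0.017275722 + 0.016331753 = 0.061684263 → 0.061684.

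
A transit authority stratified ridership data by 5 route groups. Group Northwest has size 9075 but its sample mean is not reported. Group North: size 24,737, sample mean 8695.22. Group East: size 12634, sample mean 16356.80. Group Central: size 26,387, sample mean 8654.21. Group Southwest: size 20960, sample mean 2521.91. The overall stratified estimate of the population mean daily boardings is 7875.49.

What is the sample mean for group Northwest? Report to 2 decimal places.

N = 9075 + 24737 + 12634 + 26387 + 20960 = 93793.
Overall total = μ·N = 7875.49·93793 = 738665833.57.
Subtract the known strata: 24737·8695.22 + 12634·16356.80 + 26387·8654.21 + 20960·2521.91 = 702963341.21.
Remaining total for group Northwest: 738665833.57 − 702963341.21 = 35702492.36.
Divide by its size: 35702492.36 / 9075 = 3934.1589... → 3934.16.

3934.16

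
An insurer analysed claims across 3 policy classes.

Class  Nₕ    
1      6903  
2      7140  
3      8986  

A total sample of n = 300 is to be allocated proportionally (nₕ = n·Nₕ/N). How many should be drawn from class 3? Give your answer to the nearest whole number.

Share of class 3 = 8986/23029 = 0.39020.
Allocate 300 × 0.39020 = 117.061... → 117.

117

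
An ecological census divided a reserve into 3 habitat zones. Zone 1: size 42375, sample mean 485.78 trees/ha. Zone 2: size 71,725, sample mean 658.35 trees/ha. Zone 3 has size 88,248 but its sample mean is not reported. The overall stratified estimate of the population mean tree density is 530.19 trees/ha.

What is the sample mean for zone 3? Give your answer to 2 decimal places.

Σ Nₕx̄ₕ = N·μ, so 88248·x̄_3 = 202348·530.19 − (42375·485.78 + 71725·658.35).
= 107282886.12 − 67805081.25 = 39477804.87.
x̄_3 = 39477804.87 / 88248 = 447.3507... → 447.35.

447.35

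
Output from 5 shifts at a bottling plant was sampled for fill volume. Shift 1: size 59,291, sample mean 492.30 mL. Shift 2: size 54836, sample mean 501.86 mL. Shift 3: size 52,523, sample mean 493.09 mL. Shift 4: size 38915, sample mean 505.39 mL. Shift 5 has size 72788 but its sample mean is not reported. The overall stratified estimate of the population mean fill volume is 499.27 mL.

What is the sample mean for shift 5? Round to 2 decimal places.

N = 59291 + 54836 + 52523 + 38915 + 72788 = 278353.
Overall total = μ·N = 499.27·278353 = 138973302.31.
Subtract the known strata: 59291·492.30 + 54836·501.86 + 52523·493.09 + 38915·505.39 = 102274772.18.
Remaining total for shift 5: 138973302.31 − 102274772.18 = 36698530.13.
Divide by its size: 36698530.13 / 72788 = 504.1838... → 504.18.

504.18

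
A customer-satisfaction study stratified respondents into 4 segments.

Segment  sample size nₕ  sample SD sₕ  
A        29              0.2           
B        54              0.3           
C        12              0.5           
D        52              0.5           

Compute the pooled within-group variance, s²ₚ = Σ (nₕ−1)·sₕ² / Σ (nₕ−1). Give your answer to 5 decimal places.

0.14958

A: (29−1)·0.2² = 28·0.04 = 1.12
B: (54−1)·0.3² = 53·0.09 = 4.77
C: (12−1)·0.5² = 11·0.25 = 2.75
D: (52−1)·0.5² = 51·0.25 = 12.75
Numerator = 21.39; denominator = Σ(nₕ−1) = 143.
s²ₚ = 21.39/143 = 0.1495804... → 0.14958.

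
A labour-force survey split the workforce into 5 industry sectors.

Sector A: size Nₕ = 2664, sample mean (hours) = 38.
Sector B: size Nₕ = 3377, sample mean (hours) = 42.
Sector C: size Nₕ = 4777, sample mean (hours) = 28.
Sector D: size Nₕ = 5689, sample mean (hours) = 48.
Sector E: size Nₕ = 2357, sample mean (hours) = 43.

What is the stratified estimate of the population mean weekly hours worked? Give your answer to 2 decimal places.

39.82

x̄_st = (Σ Nₕx̄ₕ) / (Σ Nₕ) = (2664·38 + 3377·42 + 4777·28 + 5689·48 + 2357·43) / 18864
= 751245 / 18864 = 39.8243... → 39.82.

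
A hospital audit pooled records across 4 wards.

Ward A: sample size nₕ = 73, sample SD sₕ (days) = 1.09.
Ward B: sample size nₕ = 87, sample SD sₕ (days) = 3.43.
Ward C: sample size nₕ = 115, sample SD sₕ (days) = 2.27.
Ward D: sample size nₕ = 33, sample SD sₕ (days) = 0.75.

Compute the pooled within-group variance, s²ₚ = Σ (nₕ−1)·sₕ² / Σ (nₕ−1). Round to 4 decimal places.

A: (73−1)·1.09² = 72·1.1881 = 85.5432
B: (87−1)·3.43² = 86·11.7649 = 1011.7814
C: (115−1)·2.27² = 114·5.1529 = 587.4306
D: (33−1)·0.75² = 32·0.5625 = 18
Numerator = 1702.7552; denominator = Σ(nₕ−1) = 304.
s²ₚ = 1702.7552/304 = 5.601168... → 5.6012.

5.6012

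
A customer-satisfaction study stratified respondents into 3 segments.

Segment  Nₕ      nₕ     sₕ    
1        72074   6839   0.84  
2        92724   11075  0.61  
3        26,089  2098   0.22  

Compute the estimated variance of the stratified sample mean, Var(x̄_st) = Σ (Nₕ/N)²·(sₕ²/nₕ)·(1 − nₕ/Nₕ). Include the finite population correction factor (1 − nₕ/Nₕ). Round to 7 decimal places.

N = 190887; Wₕ = Nₕ/N.
segment 1: (72074/190887)²·0.84²/6839·(1 − 6839/72074) = 0.0000133129
segment 2: (92724/190887)²·0.61²/11075·(1 − 11075/92724) = 0.0000069808
segment 3: (26089/190887)²·0.22²/2098·(1 − 2098/26089) = 0.0000003963
Sum = 0.0000206900 → 0.0000207.

0.0000207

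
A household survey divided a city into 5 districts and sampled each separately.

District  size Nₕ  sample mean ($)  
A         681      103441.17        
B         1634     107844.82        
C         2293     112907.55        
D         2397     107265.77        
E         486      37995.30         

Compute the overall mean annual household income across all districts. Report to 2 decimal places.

N = 681 + 1634 + 2293 + 2397 + 486 = 7491.
Weight each subgroup mean by Nₕ/N and sum.
Σ Nₕx̄ₕ = 681·103441.17 + 1634·107844.82 + 2293·112907.55 + 2397·107265.77 + 486·37995.30 = 70443436.77 + 176218435.88 + 258897012.15 + 257116050.69 + 18465715.8 = 781140651.29.
Divide by N: 781140651.29 / 7491 = 104277.2195... → 104277.22.

104277.22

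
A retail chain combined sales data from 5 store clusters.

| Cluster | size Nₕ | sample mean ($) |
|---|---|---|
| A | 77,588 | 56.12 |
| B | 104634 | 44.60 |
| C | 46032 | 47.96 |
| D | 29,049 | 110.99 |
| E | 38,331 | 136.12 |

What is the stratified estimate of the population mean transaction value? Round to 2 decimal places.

N = 77588 + 104634 + 46032 + 29049 + 38331 = 295634.
Weight each subgroup mean by Nₕ/N and sum.
Σ Nₕx̄ₕ = 77588·56.12 + 104634·44.60 + 46032·47.96 + 29049·110.99 + 38331·136.12 = 4354238.56 + 4666676.4 + 2207694.72 + 3224148.51 + 5217615.72 = 19670373.91.
Divide by N: 19670373.91 / 295634 = 66.5362... → 66.54.

66.54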